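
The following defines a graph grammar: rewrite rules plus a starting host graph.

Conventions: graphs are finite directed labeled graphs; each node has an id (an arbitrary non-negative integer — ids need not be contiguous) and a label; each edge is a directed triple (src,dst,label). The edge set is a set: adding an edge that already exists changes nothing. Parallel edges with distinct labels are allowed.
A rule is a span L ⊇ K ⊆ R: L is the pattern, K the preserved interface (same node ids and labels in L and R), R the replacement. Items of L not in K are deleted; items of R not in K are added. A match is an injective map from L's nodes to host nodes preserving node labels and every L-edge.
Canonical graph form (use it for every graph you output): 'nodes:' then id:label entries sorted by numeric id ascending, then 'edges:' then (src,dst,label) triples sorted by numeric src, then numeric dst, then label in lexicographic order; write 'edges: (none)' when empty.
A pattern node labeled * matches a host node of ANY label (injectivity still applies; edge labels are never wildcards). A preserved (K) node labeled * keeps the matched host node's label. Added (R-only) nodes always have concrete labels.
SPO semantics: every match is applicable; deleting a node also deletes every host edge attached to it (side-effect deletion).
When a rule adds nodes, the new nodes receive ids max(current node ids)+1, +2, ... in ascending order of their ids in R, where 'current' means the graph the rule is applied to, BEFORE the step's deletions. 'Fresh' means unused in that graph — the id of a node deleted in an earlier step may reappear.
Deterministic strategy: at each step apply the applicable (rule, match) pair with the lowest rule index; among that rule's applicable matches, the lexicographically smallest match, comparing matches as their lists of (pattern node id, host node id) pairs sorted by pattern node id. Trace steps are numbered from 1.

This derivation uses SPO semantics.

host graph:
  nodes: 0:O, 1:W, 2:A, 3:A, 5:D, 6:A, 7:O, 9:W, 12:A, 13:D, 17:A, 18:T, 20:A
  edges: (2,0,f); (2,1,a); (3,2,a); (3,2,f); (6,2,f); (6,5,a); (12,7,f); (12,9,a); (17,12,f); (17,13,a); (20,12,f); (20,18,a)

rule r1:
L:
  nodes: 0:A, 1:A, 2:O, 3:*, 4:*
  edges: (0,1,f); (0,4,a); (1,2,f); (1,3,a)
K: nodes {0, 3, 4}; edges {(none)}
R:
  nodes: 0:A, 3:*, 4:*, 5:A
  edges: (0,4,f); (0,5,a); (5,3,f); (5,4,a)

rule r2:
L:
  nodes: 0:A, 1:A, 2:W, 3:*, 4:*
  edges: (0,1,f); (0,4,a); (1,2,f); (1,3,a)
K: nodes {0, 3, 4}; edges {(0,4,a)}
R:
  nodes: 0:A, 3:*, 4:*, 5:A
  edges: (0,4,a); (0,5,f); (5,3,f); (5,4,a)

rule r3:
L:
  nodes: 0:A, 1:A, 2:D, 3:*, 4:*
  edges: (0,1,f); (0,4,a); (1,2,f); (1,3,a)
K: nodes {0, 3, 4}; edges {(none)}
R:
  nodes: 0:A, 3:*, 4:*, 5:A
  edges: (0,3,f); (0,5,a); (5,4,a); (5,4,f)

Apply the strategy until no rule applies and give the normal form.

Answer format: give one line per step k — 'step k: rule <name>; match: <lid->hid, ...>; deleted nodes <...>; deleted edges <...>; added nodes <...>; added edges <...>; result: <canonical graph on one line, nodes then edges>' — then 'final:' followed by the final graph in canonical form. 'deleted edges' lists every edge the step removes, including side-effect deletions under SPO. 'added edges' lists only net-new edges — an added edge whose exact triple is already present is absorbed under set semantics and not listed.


step 1: rule r1; match: 0->6, 1->2, 2->0, 3->1, 4->5; deleted nodes 0, 2; deleted edges (2,0,f); (2,1,a); (3,2,a); (3,2,f); (6,2,f); (6,5,a); added nodes 21; added edges (6,5,f); (6,21,a); (21,1,f); (21,5,a); result: nodes: 1:W, 3:A, 5:D, 6:A, 7:O, 9:W, 12:A, 13:D, 17:A, 18:T, 20:A, 21:A edges: (6,5,f); (6,21,a); (12,7,f); (12,9,a); (17,12,f); (17,13,a); (20,12,f); (20,18,a); (21,1,f); (21,5,a)
step 2: rule r1; match: 0->17, 1->12, 2->7, 3->9, 4->13; deleted nodes 7, 12; deleted edges (12,7,f); (12,9,a); (17,12,f); (17,13,a); (20,12,f); added nodes 22; added edges (17,13,f); (17,22,a); (22,9,f); (22,13,a); result: nodes: 1:W, 3:A, 5:D, 6:A, 9:W, 13:D, 17:A, 18:T, 20:A, 21:A, 22:A edges: (6,5,f); (6,21,a); (17,13,f); (17,22,a); (20,18,a); (21,1,f); (21,5,a); (22,9,f); (22,13,a)
final:
nodes: 1:W, 3:A, 5:D, 6:A, 9:W, 13:D, 17:A, 18:T, 20:A, 21:A, 22:A
edges: (6,5,f); (6,21,a); (17,13,f); (17,22,a); (20,18,a); (21,1,f); (21,5,a); (22,9,f); (22,13,a)


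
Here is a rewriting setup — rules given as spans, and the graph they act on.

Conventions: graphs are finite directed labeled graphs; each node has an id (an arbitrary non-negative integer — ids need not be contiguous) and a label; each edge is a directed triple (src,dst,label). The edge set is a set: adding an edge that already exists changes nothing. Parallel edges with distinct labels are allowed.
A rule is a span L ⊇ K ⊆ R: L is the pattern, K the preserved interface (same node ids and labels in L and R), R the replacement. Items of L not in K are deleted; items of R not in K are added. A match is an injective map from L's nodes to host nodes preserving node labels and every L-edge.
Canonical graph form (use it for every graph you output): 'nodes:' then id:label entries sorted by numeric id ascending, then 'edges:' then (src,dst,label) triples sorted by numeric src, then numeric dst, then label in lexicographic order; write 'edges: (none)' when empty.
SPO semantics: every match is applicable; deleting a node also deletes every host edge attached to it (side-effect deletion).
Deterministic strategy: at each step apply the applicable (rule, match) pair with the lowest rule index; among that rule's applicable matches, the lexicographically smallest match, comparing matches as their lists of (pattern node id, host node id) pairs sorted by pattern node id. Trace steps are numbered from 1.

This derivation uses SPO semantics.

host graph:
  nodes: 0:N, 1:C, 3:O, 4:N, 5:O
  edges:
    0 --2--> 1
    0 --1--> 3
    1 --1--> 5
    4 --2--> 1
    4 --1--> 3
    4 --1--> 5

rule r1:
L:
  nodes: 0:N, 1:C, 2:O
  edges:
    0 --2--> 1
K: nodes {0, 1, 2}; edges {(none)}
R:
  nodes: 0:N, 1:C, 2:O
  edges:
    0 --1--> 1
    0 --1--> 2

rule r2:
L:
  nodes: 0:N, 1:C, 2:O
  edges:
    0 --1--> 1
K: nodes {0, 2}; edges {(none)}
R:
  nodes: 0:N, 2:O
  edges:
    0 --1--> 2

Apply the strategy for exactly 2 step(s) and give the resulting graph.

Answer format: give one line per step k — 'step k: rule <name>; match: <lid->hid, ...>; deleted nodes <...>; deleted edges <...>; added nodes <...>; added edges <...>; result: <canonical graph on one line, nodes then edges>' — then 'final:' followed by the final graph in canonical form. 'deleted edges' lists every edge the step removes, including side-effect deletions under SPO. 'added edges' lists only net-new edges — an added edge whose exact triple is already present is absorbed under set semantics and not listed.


step 1: rule r1; match: 0->0, 1->1, 2->3; deleted nodes (none); deleted edges (0,1,2); added nodes (none); added edges (0,1,1); result: nodes: 0:N, 1:C, 3:O, 4:N, 5:O edges: (0,1,1); (0,3,1); (1,5,1); (4,1,2); (4,3,1); (4,5,1)
step 2: rule r1; match: 0->4, 1->1, 2->3; deleted nodes (none); deleted edges (4,1,2); added nodes (none); added edges (4,1,1); result: nodes: 0:N, 1:C, 3:O, 4:N, 5:O edges: (0,1,1); (0,3,1); (1,5,1); (4,1,1); (4,3,1); (4,5,1)
final:
nodes: 0:N, 1:C, 3:O, 4:N, 5:O
edges: (0,1,1); (0,3,1); (1,5,1); (4,1,1); (4,3,1); (4,5,1)


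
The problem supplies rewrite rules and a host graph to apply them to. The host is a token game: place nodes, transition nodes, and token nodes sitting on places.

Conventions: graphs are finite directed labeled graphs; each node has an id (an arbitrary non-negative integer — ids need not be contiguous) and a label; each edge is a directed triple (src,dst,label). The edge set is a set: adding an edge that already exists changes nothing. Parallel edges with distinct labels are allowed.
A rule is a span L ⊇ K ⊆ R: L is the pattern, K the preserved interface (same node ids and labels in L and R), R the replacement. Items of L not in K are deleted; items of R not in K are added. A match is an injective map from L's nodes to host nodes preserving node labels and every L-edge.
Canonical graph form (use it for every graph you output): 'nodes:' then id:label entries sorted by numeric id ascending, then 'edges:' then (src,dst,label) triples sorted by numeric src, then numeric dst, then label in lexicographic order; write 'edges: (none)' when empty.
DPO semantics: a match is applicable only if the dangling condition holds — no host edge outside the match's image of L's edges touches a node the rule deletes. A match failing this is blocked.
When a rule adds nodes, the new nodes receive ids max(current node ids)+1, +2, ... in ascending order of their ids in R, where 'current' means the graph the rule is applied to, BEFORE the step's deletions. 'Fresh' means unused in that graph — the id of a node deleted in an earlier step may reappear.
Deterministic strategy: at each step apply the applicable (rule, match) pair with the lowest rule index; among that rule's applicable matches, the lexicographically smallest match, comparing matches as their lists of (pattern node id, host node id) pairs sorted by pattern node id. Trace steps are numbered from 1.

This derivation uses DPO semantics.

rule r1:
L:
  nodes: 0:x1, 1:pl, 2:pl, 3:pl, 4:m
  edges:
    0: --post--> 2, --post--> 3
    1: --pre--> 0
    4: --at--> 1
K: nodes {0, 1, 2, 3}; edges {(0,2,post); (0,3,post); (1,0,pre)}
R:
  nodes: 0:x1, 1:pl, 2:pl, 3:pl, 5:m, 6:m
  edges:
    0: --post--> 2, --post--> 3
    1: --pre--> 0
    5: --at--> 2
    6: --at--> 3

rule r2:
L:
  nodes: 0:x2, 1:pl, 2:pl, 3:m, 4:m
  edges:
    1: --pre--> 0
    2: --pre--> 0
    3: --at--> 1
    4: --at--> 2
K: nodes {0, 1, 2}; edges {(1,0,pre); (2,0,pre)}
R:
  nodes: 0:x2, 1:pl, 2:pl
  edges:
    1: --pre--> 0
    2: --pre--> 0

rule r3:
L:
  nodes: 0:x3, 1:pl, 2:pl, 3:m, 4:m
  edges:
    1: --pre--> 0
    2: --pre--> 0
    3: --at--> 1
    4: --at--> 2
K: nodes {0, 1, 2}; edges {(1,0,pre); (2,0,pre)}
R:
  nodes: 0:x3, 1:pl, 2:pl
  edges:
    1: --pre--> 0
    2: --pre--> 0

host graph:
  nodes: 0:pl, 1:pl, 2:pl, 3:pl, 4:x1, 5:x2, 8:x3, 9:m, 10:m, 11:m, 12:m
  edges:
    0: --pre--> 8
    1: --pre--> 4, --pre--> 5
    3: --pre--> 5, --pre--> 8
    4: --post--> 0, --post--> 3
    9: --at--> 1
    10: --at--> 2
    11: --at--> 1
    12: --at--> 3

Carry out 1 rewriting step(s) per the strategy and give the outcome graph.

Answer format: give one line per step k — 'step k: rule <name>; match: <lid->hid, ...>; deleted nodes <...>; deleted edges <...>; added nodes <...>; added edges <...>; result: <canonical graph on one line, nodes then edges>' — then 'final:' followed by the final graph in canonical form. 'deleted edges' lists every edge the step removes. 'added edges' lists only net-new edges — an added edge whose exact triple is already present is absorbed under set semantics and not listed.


step 1: rule r1; match: 0->4, 1->1, 2->0, 3->3, 4->9; deleted nodes 9; deleted edges (9,1,at); added nodes 13, 14; added edges (13,0,at); (14,3,at); result: nodes: 0:pl, 1:pl, 2:pl, 3:pl, 4:x1, 5:x2, 8:x3, 10:m, 11:m, 12:m, 13:m, 14:m edges: (0,8,pre); (1,4,pre); (1,5,pre); (3,5,pre); (3,8,pre); (4,0,post); (4,3,post); (10,2,at); (11,1,at); (12,3,at); (13,0,at); (14,3,at)
final:
nodes: 0:pl, 1:pl, 2:pl, 3:pl, 4:x1, 5:x2, 8:x3, 10:m, 11:m, 12:m, 13:m, 14:m
edges: (0,8,pre); (1,4,pre); (1,5,pre); (3,5,pre); (3,8,pre); (4,0,post); (4,3,post); (10,2,at); (11,1,at); (12,3,at); (13,0,at); (14,3,at)


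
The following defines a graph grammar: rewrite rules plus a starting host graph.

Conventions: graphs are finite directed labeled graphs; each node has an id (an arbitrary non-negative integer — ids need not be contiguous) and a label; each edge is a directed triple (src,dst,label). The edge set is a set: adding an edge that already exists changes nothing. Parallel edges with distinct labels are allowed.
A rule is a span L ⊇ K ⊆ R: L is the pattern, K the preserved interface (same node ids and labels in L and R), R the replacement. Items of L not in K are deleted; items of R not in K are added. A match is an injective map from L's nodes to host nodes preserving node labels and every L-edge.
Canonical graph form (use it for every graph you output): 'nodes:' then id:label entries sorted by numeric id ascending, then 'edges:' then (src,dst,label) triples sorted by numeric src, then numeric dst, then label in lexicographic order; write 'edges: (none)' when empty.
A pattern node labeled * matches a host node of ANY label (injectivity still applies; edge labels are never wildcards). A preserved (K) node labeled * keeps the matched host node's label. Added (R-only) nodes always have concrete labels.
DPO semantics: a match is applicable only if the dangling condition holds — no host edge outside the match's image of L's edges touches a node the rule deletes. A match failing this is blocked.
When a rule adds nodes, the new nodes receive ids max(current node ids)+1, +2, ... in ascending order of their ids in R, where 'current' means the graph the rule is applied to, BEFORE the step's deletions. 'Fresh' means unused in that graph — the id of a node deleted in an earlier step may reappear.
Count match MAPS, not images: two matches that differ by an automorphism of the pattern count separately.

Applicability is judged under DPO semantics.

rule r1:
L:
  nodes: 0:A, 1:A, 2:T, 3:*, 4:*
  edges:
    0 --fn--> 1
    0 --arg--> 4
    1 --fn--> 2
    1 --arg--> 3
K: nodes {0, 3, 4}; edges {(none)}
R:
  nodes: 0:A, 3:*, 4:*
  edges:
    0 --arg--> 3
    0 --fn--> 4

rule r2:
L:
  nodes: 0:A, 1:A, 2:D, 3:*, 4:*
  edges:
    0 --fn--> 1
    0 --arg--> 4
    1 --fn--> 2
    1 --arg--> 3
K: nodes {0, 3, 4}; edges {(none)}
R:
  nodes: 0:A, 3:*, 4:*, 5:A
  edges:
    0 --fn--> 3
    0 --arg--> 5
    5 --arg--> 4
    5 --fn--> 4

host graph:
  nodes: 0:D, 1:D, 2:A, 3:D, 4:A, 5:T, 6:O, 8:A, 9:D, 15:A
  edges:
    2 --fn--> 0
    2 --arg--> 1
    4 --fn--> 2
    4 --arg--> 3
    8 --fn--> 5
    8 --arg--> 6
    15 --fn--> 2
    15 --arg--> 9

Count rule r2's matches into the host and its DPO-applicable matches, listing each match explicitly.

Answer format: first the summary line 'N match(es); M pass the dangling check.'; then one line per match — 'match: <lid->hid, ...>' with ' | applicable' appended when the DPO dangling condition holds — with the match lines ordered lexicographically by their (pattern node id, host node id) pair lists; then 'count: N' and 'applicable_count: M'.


2 match(es); 0 pass the dangling check.
match: 0->4, 1->2, 2->0, 3->1, 4->3
match: 0->15, 1->2, 2->0, 3->1, 4->9
count: 2
applicable_count: 0


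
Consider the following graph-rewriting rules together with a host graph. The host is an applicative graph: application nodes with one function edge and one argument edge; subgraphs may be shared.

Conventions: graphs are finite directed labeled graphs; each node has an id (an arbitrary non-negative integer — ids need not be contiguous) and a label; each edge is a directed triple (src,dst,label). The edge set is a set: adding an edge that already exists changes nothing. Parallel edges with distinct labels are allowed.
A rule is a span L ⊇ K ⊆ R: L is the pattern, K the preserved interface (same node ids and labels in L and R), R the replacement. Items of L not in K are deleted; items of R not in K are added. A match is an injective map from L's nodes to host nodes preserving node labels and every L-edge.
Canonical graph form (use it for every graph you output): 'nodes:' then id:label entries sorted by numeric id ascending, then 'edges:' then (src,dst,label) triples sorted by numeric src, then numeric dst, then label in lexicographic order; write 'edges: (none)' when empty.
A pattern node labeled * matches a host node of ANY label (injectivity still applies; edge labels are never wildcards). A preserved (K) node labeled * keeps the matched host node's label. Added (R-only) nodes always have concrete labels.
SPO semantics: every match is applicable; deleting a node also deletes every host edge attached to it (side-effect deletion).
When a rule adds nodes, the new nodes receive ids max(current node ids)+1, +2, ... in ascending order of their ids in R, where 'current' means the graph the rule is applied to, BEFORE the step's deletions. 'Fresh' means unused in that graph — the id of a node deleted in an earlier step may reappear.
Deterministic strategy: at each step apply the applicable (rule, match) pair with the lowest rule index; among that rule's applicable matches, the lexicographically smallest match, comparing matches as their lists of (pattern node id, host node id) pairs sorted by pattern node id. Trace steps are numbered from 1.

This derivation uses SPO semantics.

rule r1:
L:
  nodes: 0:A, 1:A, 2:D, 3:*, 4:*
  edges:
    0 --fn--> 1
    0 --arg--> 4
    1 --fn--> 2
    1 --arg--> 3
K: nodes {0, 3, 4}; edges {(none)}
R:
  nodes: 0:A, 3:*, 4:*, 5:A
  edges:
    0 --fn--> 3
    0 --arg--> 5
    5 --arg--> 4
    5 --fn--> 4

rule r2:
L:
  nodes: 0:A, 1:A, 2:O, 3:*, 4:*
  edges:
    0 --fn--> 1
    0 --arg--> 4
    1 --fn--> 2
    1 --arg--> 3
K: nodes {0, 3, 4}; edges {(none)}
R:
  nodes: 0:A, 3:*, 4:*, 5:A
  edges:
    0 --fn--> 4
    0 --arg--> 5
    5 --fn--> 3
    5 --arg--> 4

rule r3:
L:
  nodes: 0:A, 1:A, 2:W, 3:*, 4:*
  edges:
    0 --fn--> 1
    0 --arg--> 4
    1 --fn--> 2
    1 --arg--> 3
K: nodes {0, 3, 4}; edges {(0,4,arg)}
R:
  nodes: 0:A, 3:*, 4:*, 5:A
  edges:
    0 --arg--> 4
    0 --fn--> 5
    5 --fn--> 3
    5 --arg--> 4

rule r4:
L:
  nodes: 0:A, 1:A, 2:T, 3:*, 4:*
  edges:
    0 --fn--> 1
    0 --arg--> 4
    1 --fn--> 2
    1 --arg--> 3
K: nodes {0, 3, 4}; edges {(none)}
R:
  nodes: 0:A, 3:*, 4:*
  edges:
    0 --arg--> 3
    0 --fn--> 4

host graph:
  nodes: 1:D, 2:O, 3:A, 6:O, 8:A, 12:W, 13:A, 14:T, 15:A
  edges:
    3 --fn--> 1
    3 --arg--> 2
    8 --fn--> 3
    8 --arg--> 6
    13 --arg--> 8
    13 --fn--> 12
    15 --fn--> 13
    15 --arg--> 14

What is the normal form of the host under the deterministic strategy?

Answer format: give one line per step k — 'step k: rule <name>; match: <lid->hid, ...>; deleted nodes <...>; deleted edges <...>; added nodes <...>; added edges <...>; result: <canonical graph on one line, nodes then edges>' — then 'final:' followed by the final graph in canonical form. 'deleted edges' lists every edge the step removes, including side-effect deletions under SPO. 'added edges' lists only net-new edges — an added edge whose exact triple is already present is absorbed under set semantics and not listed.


step 1: rule r1; match: 0->8, 1->3, 2->1, 3->2, 4->6; deleted nodes 1, 3; deleted edges (3,1,fn); (3,2,arg); (8,3,fn); (8,6,arg); added nodes 16; added edges (8,2,fn); (8,16,arg); (16,6,arg); (16,6,fn); result: nodes: 2:O, 6:O, 8:A, 12:W, 13:A, 14:T, 15:A, 16:A edges: (8,2,fn); (8,16,arg); (13,8,arg); (13,12,fn); (15,13,fn); (15,14,arg); (16,6,arg); (16,6,fn)
step 2: rule r3; match: 0->15, 1->13, 2->12, 3->8, 4->14; deleted nodes 12, 13; deleted edges (13,8,arg); (13,12,fn); (15,13,fn); added nodes 17; added edges (15,17,fn); (17,8,fn); (17,14,arg); result: nodes: 2:O, 6:O, 8:A, 14:T, 15:A, 16:A, 17:A edges: (8,2,fn); (8,16,arg); (15,14,arg); (15,17,fn); (16,6,arg); (16,6,fn); (17,8,fn); (17,14,arg)
step 3: rule r2; match: 0->17, 1->8, 2->2, 3->16, 4->14; deleted nodes 2, 8; deleted edges (8,2,fn); (8,16,arg); (17,8,fn); (17,14,arg); added nodes 18; added edges (17,14,fn); (17,18,arg); (18,14,arg); (18,16,fn); result: nodes: 6:O, 14:T, 15:A, 16:A, 17:A, 18:A edges: (15,14,arg); (15,17,fn); (16,6,arg); (16,6,fn); (17,14,fn); (17,18,arg); (18,14,arg); (18,16,fn)
final:
nodes: 6:O, 14:T, 15:A, 16:A, 17:A, 18:A
edges: (15,14,arg); (15,17,fn); (16,6,arg); (16,6,fn); (17,14,fn); (17,18,arg); (18,14,arg); (18,16,fn)


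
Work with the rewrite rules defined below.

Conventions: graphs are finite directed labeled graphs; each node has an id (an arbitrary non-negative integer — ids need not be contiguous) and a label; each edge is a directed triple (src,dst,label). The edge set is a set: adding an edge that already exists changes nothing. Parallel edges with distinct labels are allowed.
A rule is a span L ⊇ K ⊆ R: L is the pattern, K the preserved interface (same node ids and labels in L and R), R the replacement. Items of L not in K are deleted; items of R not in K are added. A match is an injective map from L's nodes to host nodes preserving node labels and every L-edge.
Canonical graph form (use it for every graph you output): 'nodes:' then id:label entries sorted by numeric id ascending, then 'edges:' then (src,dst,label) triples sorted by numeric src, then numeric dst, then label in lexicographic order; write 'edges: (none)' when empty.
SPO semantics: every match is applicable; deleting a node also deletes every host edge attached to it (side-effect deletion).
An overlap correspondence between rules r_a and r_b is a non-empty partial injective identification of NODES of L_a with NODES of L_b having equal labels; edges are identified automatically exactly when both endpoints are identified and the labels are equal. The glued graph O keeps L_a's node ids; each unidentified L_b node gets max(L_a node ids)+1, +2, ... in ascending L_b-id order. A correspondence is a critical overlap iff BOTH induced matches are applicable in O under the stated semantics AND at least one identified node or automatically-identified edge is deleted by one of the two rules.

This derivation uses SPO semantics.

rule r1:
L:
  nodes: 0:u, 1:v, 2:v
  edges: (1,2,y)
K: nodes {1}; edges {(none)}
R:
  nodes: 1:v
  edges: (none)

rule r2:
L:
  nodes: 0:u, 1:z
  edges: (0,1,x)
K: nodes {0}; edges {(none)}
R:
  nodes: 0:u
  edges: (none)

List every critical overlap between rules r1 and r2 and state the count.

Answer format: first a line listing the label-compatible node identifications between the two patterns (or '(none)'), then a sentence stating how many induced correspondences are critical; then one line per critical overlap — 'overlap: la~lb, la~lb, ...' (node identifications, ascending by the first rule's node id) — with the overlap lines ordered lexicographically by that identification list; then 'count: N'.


label-compatible node identifications between L(r1) and L(r2): 0~0
1 of the induced correspondences is a critical overlap of r1 and r2.
overlap: 0~0
count: 1


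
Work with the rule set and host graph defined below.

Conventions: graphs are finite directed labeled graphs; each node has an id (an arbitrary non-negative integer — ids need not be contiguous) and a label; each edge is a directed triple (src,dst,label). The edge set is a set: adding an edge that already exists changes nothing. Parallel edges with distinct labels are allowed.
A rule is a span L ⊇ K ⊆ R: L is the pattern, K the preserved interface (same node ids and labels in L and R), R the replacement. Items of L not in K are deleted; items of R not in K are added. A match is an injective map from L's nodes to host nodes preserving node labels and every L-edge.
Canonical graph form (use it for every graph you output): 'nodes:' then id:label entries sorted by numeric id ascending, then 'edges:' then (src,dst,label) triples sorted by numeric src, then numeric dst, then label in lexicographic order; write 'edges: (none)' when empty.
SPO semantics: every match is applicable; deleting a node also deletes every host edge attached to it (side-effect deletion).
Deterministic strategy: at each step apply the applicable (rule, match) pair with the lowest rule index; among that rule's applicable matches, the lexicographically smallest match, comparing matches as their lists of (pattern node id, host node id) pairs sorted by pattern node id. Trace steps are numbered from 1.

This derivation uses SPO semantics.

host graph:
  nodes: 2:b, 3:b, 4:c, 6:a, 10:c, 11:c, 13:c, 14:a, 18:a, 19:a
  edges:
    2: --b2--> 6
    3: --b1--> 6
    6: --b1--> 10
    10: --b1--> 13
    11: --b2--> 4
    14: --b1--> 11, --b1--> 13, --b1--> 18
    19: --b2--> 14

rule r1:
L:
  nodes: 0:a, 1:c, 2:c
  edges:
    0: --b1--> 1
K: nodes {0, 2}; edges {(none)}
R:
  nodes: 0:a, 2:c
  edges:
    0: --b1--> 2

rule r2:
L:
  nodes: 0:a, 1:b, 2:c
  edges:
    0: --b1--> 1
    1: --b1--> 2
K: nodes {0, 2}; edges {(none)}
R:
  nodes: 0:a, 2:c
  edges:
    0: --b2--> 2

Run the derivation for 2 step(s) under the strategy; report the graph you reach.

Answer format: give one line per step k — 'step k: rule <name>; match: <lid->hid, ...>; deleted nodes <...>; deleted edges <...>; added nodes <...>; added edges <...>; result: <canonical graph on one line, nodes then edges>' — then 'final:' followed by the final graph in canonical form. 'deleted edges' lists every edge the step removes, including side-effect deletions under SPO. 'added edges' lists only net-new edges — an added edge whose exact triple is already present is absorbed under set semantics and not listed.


step 1: rule r1; match: 0->6, 1->10, 2->4; deleted nodes 10; deleted edges (6,10,b1); (10,13,b1); added nodes (none); added edges (6,4,b1); result: nodes: 2:b, 3:b, 4:c, 6:a, 11:c, 13:c, 14:a, 18:a, 19:a edges: (2,6,b2); (3,6,b1); (6,4,b1); (11,4,b2); (14,11,b1); (14,13,b1); (14,18,b1); (19,14,b2)
step 2: rule r1; match: 0->6, 1->4, 2->11; deleted nodes 4; deleted edges (6,4,b1); (11,4,b2); added nodes (none); added edges (6,11,b1); result: nodes: 2:b, 3:b, 6:a, 11:c, 13:c, 14:a, 18:a, 19:a edges: (2,6,b2); (3,6,b1); (6,11,b1); (14,11,b1); (14,13,b1); (14,18,b1); (19,14,b2)
final:
nodes: 2:b, 3:b, 6:a, 11:c, 13:c, 14:a, 18:a, 19:a
edges: (2,6,b2); (3,6,b1); (6,11,b1); (14,11,b1); (14,13,b1); (14,18,b1); (19,14,b2)


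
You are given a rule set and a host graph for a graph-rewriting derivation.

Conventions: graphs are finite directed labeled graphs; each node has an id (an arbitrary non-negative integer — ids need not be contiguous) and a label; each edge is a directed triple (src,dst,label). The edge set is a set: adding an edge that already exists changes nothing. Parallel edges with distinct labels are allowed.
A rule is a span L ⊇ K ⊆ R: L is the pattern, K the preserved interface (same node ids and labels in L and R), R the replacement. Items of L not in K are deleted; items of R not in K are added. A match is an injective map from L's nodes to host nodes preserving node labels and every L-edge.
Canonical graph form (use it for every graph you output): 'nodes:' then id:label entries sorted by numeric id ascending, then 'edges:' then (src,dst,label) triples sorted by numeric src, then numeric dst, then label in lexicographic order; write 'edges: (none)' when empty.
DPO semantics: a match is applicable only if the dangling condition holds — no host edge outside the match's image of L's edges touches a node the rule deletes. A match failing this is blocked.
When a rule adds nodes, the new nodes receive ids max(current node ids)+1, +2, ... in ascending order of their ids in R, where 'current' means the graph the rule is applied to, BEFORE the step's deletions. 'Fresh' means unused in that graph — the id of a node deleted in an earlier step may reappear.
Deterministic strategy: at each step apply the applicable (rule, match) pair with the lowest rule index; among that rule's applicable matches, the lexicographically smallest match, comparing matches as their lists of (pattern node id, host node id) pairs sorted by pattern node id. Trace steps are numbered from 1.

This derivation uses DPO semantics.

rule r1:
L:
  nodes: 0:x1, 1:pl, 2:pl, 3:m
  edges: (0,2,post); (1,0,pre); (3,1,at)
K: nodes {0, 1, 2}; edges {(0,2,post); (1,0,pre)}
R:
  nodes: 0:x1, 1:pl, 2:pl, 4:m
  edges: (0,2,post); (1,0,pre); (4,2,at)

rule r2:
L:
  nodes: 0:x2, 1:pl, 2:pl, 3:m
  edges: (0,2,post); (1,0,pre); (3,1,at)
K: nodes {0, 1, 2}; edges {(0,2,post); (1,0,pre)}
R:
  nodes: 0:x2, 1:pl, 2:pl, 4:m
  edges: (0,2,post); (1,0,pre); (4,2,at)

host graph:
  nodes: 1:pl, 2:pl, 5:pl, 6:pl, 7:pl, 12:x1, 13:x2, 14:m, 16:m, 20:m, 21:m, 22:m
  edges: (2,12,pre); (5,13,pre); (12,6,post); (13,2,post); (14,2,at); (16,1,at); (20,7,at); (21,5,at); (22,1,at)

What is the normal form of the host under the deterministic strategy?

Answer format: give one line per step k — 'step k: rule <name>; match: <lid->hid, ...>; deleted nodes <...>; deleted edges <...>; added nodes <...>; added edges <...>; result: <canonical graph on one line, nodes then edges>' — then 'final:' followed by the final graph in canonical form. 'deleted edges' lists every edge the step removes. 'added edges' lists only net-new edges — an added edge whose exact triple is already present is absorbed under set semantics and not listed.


step 1: rule r1; match: 0->12, 1->2, 2->6, 3->14; deleted nodes 14; deleted edges (14,2,at); added nodes 23; added edges (23,6,at); result: nodes: 1:pl, 2:pl, 5:pl, 6:pl, 7:pl, 12:x1, 13:x2, 16:m, 20:m, 21:m, 22:m, 23:m edges: (2,12,pre); (5,13,pre); (12,6,post); (13,2,post); (16,1,at); (20,7,at); (21,5,at); (22,1,at); (23,6,at)
step 2: rule r2; match: 0->13, 1->5, 2->2, 3->21; deleted nodes 21; deleted edges (21,5,at); added nodes 24; added edges (24,2,at); result: nodes: 1:pl, 2:pl, 5:pl, 6:pl, 7:pl, 12:x1, 13:x2, 16:m, 20:m, 22:m, 23:m, 24:m edges: (2,12,pre); (5,13,pre); (12,6,post); (13,2,post); (16,1,at); (20,7,at); (22,1,at); (23,6,at); (24,2,at)
step 3: rule r1; match: 0->12, 1->2, 2->6, 3->24; deleted nodes 24; deleted edges (24,2,at); added nodes 25; added edges (25,6,at); result: nodes: 1:pl, 2:pl, 5:pl, 6:pl, 7:pl, 12:x1, 13:x2, 16:m, 20:m, 22:m, 23:m, 25:m edges: (2,12,pre); (5,13,pre); (12,6,post); (13,2,post); (16,1,at); (20,7,at); (22,1,at); (23,6,at); (25,6,at)
final:
nodes: 1:pl, 2:pl, 5:pl, 6:pl, 7:pl, 12:x1, 13:x2, 16:m, 20:m, 22:m, 23:m, 25:m
edges: (2,12,pre); (5,13,pre); (12,6,post); (13,2,post); (16,1,at); (20,7,at); (22,1,at); (23,6,at); (25,6,at)


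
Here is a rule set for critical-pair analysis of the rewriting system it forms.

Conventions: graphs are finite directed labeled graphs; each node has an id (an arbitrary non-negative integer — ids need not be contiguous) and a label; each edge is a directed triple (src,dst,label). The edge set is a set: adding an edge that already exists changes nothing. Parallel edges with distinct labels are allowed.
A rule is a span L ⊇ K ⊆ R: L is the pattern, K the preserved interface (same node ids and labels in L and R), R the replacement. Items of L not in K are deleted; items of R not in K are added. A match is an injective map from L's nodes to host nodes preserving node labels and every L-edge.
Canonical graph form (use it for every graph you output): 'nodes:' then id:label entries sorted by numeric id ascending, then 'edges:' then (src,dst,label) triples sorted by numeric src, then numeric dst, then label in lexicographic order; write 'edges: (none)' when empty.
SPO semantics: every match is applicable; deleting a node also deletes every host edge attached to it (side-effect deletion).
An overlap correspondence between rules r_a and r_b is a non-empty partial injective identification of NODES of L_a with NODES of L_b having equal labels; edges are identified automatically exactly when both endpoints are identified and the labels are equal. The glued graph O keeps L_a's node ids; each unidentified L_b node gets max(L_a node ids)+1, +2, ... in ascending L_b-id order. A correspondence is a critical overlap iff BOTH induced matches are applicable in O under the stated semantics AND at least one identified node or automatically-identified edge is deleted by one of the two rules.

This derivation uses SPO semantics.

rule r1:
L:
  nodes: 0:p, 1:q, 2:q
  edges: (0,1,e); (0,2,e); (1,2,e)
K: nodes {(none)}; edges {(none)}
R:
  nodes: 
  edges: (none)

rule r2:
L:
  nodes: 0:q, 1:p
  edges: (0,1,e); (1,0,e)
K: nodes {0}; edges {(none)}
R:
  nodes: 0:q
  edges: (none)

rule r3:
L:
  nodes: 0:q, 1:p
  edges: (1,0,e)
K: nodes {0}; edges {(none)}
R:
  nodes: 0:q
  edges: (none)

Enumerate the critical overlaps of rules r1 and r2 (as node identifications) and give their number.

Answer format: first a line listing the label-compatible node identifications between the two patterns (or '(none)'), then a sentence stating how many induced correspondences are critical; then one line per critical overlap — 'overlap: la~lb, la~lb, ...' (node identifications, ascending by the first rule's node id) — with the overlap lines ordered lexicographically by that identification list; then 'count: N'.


label-compatible node identifications between L(r1) and L(r2): 0~1, 1~0, 2~0
5 of the induced correspondences are critical overlaps of r1 and r2.
overlap: 0~1
overlap: 0~1, 1~0
overlap: 0~1, 2~0
overlap: 1~0
overlap: 2~0
count: 5


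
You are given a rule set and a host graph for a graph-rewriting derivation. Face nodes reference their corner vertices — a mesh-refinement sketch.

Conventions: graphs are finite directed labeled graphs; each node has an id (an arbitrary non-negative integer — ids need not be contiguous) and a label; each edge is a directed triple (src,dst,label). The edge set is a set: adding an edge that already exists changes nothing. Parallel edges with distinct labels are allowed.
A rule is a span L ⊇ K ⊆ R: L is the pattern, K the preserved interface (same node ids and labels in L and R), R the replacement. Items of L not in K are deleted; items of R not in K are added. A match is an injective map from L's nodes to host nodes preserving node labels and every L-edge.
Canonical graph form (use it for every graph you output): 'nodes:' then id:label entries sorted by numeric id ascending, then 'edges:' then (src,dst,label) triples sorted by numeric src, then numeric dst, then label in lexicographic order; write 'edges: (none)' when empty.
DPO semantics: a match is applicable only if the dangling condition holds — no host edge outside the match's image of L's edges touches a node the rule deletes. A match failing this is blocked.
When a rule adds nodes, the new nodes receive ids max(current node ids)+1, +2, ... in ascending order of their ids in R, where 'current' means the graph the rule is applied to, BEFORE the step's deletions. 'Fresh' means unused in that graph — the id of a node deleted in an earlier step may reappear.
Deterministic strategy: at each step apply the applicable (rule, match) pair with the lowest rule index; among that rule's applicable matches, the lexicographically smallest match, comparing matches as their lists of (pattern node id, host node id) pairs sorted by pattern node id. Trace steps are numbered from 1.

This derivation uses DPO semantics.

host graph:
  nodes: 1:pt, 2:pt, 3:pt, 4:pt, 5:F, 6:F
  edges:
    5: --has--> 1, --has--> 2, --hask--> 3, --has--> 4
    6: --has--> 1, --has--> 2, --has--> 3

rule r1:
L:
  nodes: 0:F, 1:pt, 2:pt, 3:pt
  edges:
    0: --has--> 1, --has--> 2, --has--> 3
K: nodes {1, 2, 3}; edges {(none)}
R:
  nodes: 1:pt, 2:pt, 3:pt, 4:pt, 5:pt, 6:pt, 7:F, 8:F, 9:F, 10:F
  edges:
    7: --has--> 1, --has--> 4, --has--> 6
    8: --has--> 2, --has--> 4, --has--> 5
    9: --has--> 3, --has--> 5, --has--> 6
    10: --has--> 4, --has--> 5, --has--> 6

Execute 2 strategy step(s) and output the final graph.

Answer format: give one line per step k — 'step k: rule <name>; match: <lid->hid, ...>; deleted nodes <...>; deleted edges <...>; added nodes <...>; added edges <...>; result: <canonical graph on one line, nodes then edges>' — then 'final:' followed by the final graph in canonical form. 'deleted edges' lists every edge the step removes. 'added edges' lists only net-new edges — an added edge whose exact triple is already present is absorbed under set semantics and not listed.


step 1: rule r1; match: 0->6, 1->1, 2->2, 3->3; deleted nodes 6; deleted edges (6,1,has); (6,2,has); (6,3,has); added nodes 7, 8, 9, 10, 11, 12, 13; added edges (10,1,has); (10,7,has); (10,9,has); (11,2,has); (11,7,has); (11,8,has); (12,3,has); (12,8,has); (12,9,has); (13,7,has); (13,8,has); (13,9,has); result: nodes: 1:pt, 2:pt, 3:pt, 4:pt, 5:F, 7:pt, 8:pt, 9:pt, 10:F, 11:F, 12:F, 13:F edges: (5,1,has); (5,2,has); (5,3,hask); (5,4,has); (10,1,has); (10,7,has); (10,9,has); (11,2,has); (11,7,has); (11,8,has); (12,3,has); (12,8,has); (12,9,has); (13,7,has); (13,8,has); (13,9,has)
step 2: rule r1; match: 0->10, 1->1, 2->7, 3->9; deleted nodes 10; deleted edges (10,1,has); (10,7,has); (10,9,has); added nodes 14, 15, 16, 17, 18, 19, 20; added edges (17,1,has); (17,14,has); (17,16,has); (18,7,has); (18,14,has); (18,15,has); (19,9,has); (19,15,has); (19,16,has); (20,14,has); (20,15,has); (20,16,has); result: nodes: 1:pt, 2:pt, 3:pt, 4:pt, 5:F, 7:pt, 8:pt, 9:pt, 11:F, 12:F, 13:F, 14:pt, 15:pt, 16:pt, 17:F, 18:F, 19:F, 20:F edges: (5,1,has); (5,2,has); (5,3,hask); (5,4,has); (11,2,has); (11,7,has); (11,8,has); (12,3,has); (12,8,has); (12,9,has); (13,7,has); (13,8,has); (13,9,has); (17,1,has); (17,14,has); (17,16,has); (18,7,has); (18,14,has); (18,15,has); (19,9,has); (19,15,has); (19,16,has); (20,14,has); (20,15,has); (20,16,has)
final:
nodes: 1:pt, 2:pt, 3:pt, 4:pt, 5:F, 7:pt, 8:pt, 9:pt, 11:F, 12:F, 13:F, 14:pt, 15:pt, 16:pt, 17:F, 18:F, 19:F, 20:F
edges: (5,1,has); (5,2,has); (5,3,hask); (5,4,has); (11,2,has); (11,7,has); (11,8,has); (12,3,has); (12,8,has); (12,9,has); (13,7,has); (13,8,has); (13,9,has); (17,1,has); (17,14,has); (17,16,has); (18,7,has); (18,14,has); (18,15,has); (19,9,has); (19,15,has); (19,16,has); (20,14,has); (20,15,has); (20,16,has)


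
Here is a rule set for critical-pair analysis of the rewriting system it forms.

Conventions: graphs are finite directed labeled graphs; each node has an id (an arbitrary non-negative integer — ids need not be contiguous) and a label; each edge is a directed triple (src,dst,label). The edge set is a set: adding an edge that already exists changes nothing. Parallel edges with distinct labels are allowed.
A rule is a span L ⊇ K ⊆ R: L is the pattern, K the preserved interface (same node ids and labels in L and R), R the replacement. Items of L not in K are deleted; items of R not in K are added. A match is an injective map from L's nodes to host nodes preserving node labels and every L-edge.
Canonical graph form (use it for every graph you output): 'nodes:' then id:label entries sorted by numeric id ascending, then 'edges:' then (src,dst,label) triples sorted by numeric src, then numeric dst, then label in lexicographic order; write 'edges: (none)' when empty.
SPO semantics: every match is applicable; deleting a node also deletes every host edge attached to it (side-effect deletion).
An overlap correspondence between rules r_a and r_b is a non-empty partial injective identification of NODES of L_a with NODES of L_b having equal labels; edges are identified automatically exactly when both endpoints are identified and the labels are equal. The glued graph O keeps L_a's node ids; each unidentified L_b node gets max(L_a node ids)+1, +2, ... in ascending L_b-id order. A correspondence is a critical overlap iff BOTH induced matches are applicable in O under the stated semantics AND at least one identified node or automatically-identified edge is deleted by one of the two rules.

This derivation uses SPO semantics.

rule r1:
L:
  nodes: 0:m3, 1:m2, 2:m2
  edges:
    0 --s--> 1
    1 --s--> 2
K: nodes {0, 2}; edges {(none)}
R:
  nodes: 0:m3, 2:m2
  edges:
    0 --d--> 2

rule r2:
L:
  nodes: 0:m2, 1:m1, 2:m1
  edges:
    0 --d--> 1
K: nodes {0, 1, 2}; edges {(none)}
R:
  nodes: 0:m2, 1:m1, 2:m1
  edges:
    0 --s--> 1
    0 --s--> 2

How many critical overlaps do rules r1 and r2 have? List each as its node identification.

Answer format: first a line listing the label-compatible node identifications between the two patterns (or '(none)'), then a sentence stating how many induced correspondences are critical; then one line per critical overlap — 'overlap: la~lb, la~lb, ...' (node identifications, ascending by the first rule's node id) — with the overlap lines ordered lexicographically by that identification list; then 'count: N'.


label-compatible node identifications between L(r1) and L(r2): 1~0, 2~0
1 of the induced correspondences is a critical overlap of r1 and r2.
overlap: 1~0
count: 1


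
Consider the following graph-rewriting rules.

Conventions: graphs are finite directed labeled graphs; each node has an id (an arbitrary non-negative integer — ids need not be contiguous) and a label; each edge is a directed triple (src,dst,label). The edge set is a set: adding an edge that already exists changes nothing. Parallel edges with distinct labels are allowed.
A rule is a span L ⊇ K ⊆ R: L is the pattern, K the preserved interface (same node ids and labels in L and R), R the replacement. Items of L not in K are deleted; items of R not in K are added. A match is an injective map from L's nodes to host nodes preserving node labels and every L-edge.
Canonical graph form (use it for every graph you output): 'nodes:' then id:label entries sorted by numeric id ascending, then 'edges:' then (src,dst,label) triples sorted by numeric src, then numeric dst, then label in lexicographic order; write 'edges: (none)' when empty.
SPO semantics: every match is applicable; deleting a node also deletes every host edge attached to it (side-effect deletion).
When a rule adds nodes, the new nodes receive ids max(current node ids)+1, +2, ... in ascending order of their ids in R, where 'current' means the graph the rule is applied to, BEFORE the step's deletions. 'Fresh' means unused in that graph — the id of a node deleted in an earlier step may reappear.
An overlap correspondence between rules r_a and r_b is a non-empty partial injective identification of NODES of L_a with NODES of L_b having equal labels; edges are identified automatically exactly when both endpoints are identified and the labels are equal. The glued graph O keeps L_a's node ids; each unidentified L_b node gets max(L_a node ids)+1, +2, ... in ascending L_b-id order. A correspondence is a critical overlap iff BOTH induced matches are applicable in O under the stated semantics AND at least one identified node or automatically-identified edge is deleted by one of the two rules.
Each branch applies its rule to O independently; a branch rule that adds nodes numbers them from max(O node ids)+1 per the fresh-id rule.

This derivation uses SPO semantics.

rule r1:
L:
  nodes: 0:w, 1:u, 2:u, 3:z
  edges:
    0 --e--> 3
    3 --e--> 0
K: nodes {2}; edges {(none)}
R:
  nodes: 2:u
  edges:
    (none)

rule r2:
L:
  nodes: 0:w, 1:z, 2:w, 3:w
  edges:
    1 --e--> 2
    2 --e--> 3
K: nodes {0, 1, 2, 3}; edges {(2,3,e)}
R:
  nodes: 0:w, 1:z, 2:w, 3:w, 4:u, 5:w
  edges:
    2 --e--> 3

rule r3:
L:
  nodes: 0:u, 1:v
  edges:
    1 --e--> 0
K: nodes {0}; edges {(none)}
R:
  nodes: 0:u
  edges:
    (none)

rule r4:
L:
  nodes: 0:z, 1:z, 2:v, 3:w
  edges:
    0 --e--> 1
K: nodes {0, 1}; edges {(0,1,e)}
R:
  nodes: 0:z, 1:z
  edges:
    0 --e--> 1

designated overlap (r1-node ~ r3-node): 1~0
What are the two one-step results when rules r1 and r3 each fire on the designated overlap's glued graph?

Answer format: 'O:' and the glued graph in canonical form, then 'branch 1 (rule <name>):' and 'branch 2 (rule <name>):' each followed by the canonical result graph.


O:
nodes: 0:w, 1:u, 2:u, 3:z, 4:v
edges: (0,3,e); (3,0,e); (4,1,e)
branch 1 (rule r1):
nodes: 2:u, 4:v
edges: (none)
branch 2 (rule r3):
nodes: 0:w, 1:u, 2:u, 3:z
edges: (0,3,e); (3,0,e)
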